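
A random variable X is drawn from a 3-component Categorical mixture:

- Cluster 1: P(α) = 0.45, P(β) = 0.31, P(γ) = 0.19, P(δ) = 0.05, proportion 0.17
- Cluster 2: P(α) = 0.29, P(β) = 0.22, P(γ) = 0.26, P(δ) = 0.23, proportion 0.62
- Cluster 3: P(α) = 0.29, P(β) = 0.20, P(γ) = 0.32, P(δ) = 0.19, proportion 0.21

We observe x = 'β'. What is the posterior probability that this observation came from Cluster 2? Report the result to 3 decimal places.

Posterior ∝ prior × likelihood, so P(k | x) ∝ P(Z=k) f_k(x); normalise over all components.
Categorical probabilities:
  f_1 = 0.31
  f_2 = 0.22
  f_3 = 0.2
Unnormalised posteriors:
  P(Z=1)·f_1 = 0.17 × 0.31 = 0.0527
  P(Z=2)·f_2 = 0.62 × 0.22 = 0.1364
  P(Z=3)·f_3 = 0.21 × 0.2 = 0.042
Marginal: 0.0527 + 0.1364 + 0.042 = 0.2311
So the posterior for Cluster 2 is 0.1364 / 0.2311 ≈ 0.590.

0.590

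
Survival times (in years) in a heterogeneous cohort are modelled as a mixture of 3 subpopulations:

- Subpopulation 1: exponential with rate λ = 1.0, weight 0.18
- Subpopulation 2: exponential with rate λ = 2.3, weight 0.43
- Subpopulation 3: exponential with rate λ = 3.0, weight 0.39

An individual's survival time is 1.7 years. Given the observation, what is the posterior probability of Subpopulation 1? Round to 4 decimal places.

0.5496

Posterior ∝ prior × likelihood, so P(k | x) ∝ w_k f_k(x); normalise over all components.
Evaluate each component's likelihood at the observed value:
  f_1 = 0.182684
  f_2 = 0.0460932
  f_3 = 0.0182902
Unnormalised posteriors:
  w_1·f_1 = 0.18 × 0.182684 = 0.032883
  w_2·f_2 = 0.43 × 0.0460932 = 0.0198201
  w_3·f_3 = 0.39 × 0.0182902 = 0.00713319
Normaliser: 0.032883 + 0.0198201 + 0.00713319 = 0.0598363
Responsibility of Subpopulation 1: 0.032883 / 0.0598363 ≈ 0.5496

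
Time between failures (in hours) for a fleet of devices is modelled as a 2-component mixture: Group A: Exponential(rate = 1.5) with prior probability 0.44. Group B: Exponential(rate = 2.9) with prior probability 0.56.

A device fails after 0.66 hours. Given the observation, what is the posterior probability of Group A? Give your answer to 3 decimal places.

0.506

The responsibility of component k is P(Z=k) f_k(x) divided by Σ_j P(Z=j) f_j(x).
Component likelihoods at x = 0.66 hours:
  p_A = 1.5·e^(−1.5·0.66) = 1.5·e^(−0.9900) = 0.557365
  p_B = 2.9·e^(−2.9·0.66) = 2.9·e^(−1.9140) = 0.427719
Multiply by the mixture weights:
  P(Z=A)·p_A = 0.44 × 0.557365 = 0.245241
  P(Z=B)·p_B = 0.56 × 0.427719 = 0.239523
Sum: 0.245241 + 0.239523 = 0.484763
P(Group A | the observation) = 0.245241 / 0.484763 ≈ 0.506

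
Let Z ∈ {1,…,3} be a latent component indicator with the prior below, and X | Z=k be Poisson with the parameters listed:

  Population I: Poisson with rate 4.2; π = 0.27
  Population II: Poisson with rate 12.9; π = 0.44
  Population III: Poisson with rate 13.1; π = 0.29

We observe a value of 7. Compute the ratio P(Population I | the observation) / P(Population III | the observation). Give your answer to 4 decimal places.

2.3770

Only the two components matter; the odds are (P(Z=i) f_i(x)) / (P(Z=j) f_j(x)).
Component likelihoods at x = 7:
  p_I = e^(−4.2)·4.2^7/7! = 0.0685927
  p_II = e^(−12.9)·12.9^7/7! = 0.0294645
  p_III = e^(−13.1)·13.1^7/7! = 0.0268665
0.01852 / 0.00779128 ≈ 2.3770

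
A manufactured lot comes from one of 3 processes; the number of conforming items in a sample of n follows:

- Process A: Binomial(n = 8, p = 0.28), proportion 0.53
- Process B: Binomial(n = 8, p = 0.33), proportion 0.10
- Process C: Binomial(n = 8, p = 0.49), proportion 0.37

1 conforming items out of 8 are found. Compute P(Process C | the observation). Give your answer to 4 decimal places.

Posterior ∝ prior × likelihood, so P(k | x) ∝ π_k f_k(x); normalise over all components.
Evaluate each component's likelihood at the observed value:
  L_A = C(8,1)·0.28^1·0.72^7 = 8·0.28·0.100306 = 0.224686
  L_B = C(8,1)·0.33^1·0.67^7 = 8·0.33·0.0606071 = 0.160003
  L_C = C(8,1)·0.49^1·0.51^7 = 8·0.49·0.00897411 = 0.0351785
Multiply by the mixture weights:
  π_A·L_A = 0.53 × 0.224686 = 0.119083
  π_B·L_B = 0.10 × 0.160003 = 0.0160003
  π_C·L_C = 0.37 × 0.0351785 = 0.013016
Normaliser: 0.119083 + 0.0160003 + 0.013016 = 0.1481
So the posterior for Process C is 0.013016 / 0.1481 ≈ 0.0879.

0.0879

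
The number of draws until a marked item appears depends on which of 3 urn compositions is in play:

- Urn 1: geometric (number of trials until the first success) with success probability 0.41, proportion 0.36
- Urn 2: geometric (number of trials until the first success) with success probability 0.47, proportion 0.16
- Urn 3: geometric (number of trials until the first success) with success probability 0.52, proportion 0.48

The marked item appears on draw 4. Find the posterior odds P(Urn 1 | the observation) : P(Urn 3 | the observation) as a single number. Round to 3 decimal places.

The posterior odds equal the prior odds times the likelihood ratio: (P(Z=i)/P(Z=j))·(f_i(x)/f_j(x)).
Evaluate each component's likelihood at the observed value:
  L_1 = 0.0842054
  L_2 = 0.0699722
  L_3 = 0.0575078
Posterior odds = (P(Z=1)·L_1) / (P(Z=3)·L_3) = (0.36·0.0842054) / (0.48·0.0575078) = 0.0303139 / 0.0276038 ≈ 1.098

1.098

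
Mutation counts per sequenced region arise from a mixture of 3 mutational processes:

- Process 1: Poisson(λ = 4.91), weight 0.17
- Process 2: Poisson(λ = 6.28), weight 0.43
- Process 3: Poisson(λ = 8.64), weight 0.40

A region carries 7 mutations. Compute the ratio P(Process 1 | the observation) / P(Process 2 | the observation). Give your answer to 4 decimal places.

0.2779

The posterior odds equal the prior odds times the likelihood ratio: (P(Z=i)/P(Z=j))·(f_i(x)/f_j(x)).
Poisson probabilities:
  p_1 = 0.100636
  p_2 = 0.143192
  p_3 = 0.126142
0.0171081 / 0.0615724 ≈ 0.2779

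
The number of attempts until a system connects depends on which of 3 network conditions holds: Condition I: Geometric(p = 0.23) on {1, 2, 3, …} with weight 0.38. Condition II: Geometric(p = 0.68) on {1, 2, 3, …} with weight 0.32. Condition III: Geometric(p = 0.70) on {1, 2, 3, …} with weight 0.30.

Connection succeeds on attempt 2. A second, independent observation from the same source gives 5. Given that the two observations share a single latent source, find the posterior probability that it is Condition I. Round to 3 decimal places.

Apply Bayes' rule: the posterior for each component is proportional to its prior times its likelihood at x.
Since both observations come from the same component, the likelihood for component k is f_k(x₁)·f_k(x₂).
  p_I = [0.1771] × [0.080852] = 0.0143189
  p_II = [0.2176] × [0.00713032] = 0.00155156
  p_III = [0.21] × [0.00567] = 0.0011907
Weight by the priors:
  π_I·p_I = 0.38 × 0.0143189 = 0.00544118
  π_II·p_II = 0.32 × 0.00155156 = 0.000496498
  π_III·p_III = 0.30 × 0.0011907 = 0.00035721
Normaliser: 0.00544118 + 0.000496498 + 0.00035721 = 0.00629489
So the posterior for Condition I is 0.00544118 / 0.00629489 ≈ 0.864.

0.864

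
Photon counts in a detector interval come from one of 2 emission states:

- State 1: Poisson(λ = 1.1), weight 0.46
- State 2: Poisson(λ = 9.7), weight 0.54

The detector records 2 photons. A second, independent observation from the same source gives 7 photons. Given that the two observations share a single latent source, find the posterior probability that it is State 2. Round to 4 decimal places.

0.9277

P(component k | x) = π_k·f_k(x) / marginal(x), where marginal(x) = Σ_j π_j·f_j(x).
Since both observations come from the same component, the likelihood for component k is f_k(x₁)·f_k(x₂).
  L_1 = [e^(−1.1)·1.1^2/2! = 0.201387] × [0.000128705] = 2.59194e-05
  L_2 = [e^(−9.7)·9.7^2/2! = 0.00288308] × [0.0982461] = 0.000283251
Weight by the priors:
  π_1·L_1 = 0.46 × 2.59194e-05 = 1.19229e-05
  π_2·L_2 = 0.54 × 0.000283251 = 0.000152956
Normaliser: 1.19229e-05 + 0.000152956 = 0.000164879
P(State 2 | x₁, x₂) ≈ 0.9277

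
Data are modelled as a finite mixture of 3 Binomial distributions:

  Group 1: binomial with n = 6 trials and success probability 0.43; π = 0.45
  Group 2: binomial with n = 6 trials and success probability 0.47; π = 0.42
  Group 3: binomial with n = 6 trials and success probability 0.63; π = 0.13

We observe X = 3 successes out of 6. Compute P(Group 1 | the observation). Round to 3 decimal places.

0.449

By Bayes' theorem, P(k | x) = w_k f_k(x) / Σ_j w_j f_j(x).
Component likelihoods at x = 3 successes out of 6:
  f_1 = C(6,3)·0.43^3·0.57^3 = 20·0.079507·0.185193 = 0.294483
  f_2 = C(6,3)·0.47^3·0.53^3 = 20·0.103823·0.148877 = 0.309137
  f_3 = C(6,3)·0.63^3·0.37^3 = 20·0.250047·0.050653 = 0.253313
Unnormalised posteriors:
  w_1·f_1 = 0.45 × 0.294483 = 0.132517
  w_2·f_2 = 0.42 × 0.309137 = 0.129838
  w_3·f_3 = 0.13 × 0.253313 = 0.0329306
Sum: 0.132517 + 0.129838 + 0.0329306 = 0.295285
P(Group 1 | 3 successes out of 6) = 0.132517 / 0.295285 ≈ 0.449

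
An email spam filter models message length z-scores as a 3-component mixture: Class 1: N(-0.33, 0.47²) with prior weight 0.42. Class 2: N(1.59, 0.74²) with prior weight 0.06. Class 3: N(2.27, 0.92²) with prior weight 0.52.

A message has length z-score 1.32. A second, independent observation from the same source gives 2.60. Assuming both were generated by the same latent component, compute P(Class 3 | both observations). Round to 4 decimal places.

0.8933

The responsibility of component k is π_k f_k(x) divided by Σ_j π_j f_j(x).
Since both observations come from the same component, the likelihood for component k is f_k(x₁)·f_k(x₂).
  f_1 = [(1/(0.47·√(2π)))·exp(−(1.32−-0.33)²/(2·0.47²)) = 0.848813·exp(-6.16229) = 0.00178881] × [3.08857e-09] = 5.52485e-12
  f_2 = [(1/(0.74·√(2π)))·exp(−(1.32−1.59)²/(2·0.74²)) = 0.539111·exp(-0.06656) = 0.504394] × [0.212405] = 0.107136
  f_3 = [(1/(0.92·√(2π)))·exp(−(1.32−2.27)²/(2·0.92²)) = 0.433633·exp(-0.53314) = 0.254438] × [0.406615] = 0.103458
Unnormalised posteriors:
  π_1·f_1 = 0.42 × 5.52485e-12 = 2.32044e-12
  π_2·f_2 = 0.06 × 0.107136 = 0.00642815
  π_3·f_3 = 0.52 × 0.103458 = 0.0537984
Denominator: 2.32044e-12 + 0.00642815 + 0.0537984 = 0.0602265
P(Class 3 | x₁,x₂) = 0.0537984 / 0.0602265 ≈ 0.8933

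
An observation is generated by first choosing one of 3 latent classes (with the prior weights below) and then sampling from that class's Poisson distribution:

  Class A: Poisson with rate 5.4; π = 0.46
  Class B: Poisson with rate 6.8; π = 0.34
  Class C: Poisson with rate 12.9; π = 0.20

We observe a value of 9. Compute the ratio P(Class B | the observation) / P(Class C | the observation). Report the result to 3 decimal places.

The posterior odds equal the prior odds times the likelihood ratio: (π_i/π_j)·(f_i(x)/f_j(x)).
Poisson probabilities:
  L_A = 0.0485949
  L_B = 0.0954146
  L_C = 0.0680998
0.032441 / 0.01362 ≈ 2.382

2.382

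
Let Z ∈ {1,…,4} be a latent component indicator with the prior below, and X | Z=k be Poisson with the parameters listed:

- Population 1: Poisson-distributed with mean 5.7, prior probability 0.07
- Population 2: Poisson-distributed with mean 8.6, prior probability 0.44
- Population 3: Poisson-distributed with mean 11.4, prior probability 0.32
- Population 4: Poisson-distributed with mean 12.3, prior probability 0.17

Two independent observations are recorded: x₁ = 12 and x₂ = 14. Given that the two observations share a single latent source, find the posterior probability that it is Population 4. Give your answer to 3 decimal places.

The responsibility of component k is P(Z=k) f_k(x) divided by Σ_j P(Z=j) f_j(x).
Since both observations come from the same component, the likelihood for component k is f_k(x₁)·f_k(x₂).
  f_1 = [e^(−5.7)·5.7^12/12! = 0.00821642] × [0.00146677] = 1.20516e-05
  f_2 = [e^(−8.6)·8.6^12/12! = 0.0629089] × [0.0255645] = 0.00160823
  f_3 = [e^(−11.4)·11.4^12/12! = 0.112607] × [0.0804086] = 0.00905454
  f_4 = [e^(−12.3)·12.3^12/12! = 0.113947] × [0.0947199] = 0.010793
Multiply by the mixture weights:
  P(Z=1)·f_1 = 0.07 × 1.20516e-05 = 8.4361e-07
  P(Z=2)·f_2 = 0.44 × 0.00160823 = 0.000707623
  P(Z=3)·f_3 = 0.32 × 0.00905454 = 0.00289745
  P(Z=4)·f_4 = 0.17 × 0.010793 = 0.00183481
Marginal: 8.4361e-07 + 0.000707623 + 0.00289745 + 0.00183481 = 0.00544074
P(Population 4 | x) = 0.00183481 / 0.00544074 ≈ 0.337

0.337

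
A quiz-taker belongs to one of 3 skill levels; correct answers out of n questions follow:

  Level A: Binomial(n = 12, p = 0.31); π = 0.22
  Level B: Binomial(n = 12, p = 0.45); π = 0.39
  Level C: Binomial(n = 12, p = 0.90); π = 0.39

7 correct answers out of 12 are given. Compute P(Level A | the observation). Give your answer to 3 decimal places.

0.112

Apply Bayes' rule: the posterior for each component is proportional to its prior times its likelihood at x.
Binomial probabilities:
  L_A = 0.0340802
  L_B = 0.148945
  L_C = 0.00378811
Weight by the priors:
  π_A·L_A = 0.22 × 0.0340802 = 0.00749765
  π_B·L_B = 0.39 × 0.148945 = 0.0580886
  π_C·L_C = 0.39 × 0.00378811 = 0.00147736
Denominator: 0.00749765 + 0.0580886 + 0.00147736 = 0.0670636
So the posterior for Level A is 0.00749765 / 0.0670636 ≈ 0.112.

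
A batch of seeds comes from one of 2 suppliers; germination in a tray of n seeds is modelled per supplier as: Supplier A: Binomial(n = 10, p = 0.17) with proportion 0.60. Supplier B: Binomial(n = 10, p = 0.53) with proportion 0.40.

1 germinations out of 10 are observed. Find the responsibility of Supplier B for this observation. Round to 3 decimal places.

0.012

The responsibility of component k is w_k f_k(x) divided by Σ_j w_j f_j(x).
Evaluate each component's likelihood at the observed value:
  p_A = 0.317798
  p_B = 0.00593139
Weight by the priors:
  w_A·p_A = 0.60 × 0.317798 = 0.190679
  w_B·p_B = 0.40 × 0.00593139 = 0.00237256
Sum: 0.190679 + 0.00237256 = 0.193052
So the posterior for Supplier B is 0.00237256 / 0.193052 ≈ 0.012.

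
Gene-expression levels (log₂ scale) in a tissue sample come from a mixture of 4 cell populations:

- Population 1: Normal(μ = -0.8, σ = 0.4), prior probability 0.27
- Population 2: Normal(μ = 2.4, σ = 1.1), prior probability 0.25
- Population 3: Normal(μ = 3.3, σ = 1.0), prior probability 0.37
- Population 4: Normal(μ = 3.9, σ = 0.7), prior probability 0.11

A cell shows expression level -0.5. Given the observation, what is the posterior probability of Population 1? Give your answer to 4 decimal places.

By Bayes' theorem, P(k | x) = π_k f_k(x) / Σ_j π_j f_j(x).
Evaluate each component's likelihood at the observed value:
  f_1 = 0.752844
  f_2 = 0.0112268
  f_3 = 0.000291947
  f_4 = 1.50065e-09
Multiply by the mixture weights:
  π_1·f_1 = 0.27 × 0.752844 = 0.203268
  π_2·f_2 = 0.25 × 0.0112268 = 0.00280669
  π_3·f_3 = 0.37 × 0.000291947 = 0.00010802
  π_4·f_4 = 0.11 × 1.50065e-09 = 1.65072e-10
Sum: 0.203268 + 0.00280669 + 0.00010802 + 1.65072e-10 = 0.206182
So the posterior for Population 1 is 0.203268 / 0.206182 ≈ 0.9859.

0.9859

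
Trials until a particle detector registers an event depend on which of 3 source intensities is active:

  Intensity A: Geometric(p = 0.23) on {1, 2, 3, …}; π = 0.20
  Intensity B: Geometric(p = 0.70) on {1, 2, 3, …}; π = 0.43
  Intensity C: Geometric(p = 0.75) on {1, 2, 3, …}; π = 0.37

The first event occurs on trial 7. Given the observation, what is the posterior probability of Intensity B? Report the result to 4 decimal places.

0.0222

Posterior ∝ prior × likelihood, so P(k | x) ∝ π_k f_k(x); normalise over all components.
Geometric probabilities:
  p_A = 0.23·(1−0.23)^6 = 0.23·0.208422 = 0.0479371
  p_B = 0.70·(1−0.70)^6 = 0.70·0.000729 = 0.0005103
  p_C = 0.75·(1−0.75)^6 = 0.75·0.000244141 = 0.000183105
Unnormalised posteriors:
  π_A·p_A = 0.20 × 0.0479371 = 0.00958743
  π_B·p_B = 0.43 × 0.0005103 = 0.000219429
  π_C·p_C = 0.37 × 0.000183105 = 6.7749e-05
Sum: 0.00958743 + 0.000219429 + 6.7749e-05 = 0.00987461
So the posterior for Intensity B is 0.000219429 / 0.00987461 ≈ 0.0222.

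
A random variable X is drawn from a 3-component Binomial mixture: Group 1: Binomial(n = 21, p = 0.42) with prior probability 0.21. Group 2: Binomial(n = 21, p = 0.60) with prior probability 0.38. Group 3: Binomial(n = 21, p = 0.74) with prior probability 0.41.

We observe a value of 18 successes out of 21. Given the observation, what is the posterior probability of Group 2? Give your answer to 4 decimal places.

0.0718

Apply Bayes' rule: the posterior for each component is proportional to its prior times its likelihood at x.
Binomial probabilities:
  f_1 = 4.29164e-05
  f_2 = 0.00864478
  f_3 = 0.103501
Unnormalised posteriors:
  P(Z=1)·f_1 = 0.21 × 4.29164e-05 = 9.01243e-06
  P(Z=2)·f_2 = 0.38 × 0.00864478 = 0.00328502
  P(Z=3)·f_3 = 0.41 × 0.103501 = 0.0424352
Evidence: 9.01243e-06 + 0.00328502 + 0.0424352 = 0.0457293
So the posterior for Group 2 is 0.00328502 / 0.0457293 ≈ 0.0718.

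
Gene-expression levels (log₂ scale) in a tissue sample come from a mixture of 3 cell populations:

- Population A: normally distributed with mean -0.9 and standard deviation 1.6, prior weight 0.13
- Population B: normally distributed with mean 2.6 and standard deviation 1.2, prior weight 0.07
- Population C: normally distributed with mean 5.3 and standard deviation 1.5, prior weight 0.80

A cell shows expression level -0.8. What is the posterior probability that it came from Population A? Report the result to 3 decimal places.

P(component k | x) = w_k·f_k(x) / marginal(x), where marginal(x) = Σ_j w_j·f_j(x).
Normal densities:
  L_A = 0.248852
  L_B = 0.00600508
  L_C = 6.81846e-05
Weight by the priors:
  w_A·L_A = 0.13 × 0.248852 = 0.0323508
  w_B·L_B = 0.07 × 0.00600508 = 0.000420356
  w_C·L_C = 0.80 × 6.81846e-05 = 5.45476e-05
Evidence: 0.0323508 + 0.000420356 + 5.45476e-05 = 0.0328257
P(Population A | the observation) ≈ 0.986

0.986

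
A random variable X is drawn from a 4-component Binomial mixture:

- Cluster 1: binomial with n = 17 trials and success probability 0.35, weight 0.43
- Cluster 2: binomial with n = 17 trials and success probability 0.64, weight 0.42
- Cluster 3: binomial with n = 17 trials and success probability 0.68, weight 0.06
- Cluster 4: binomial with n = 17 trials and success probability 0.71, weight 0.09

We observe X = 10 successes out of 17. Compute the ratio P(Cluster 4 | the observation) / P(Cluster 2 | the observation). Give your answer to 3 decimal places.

The posterior odds equal the prior odds times the likelihood ratio: (P(Z=i)/P(Z=j))·(f_i(x)/f_j(x)).
Component likelihoods at x = 10 successes out of 17:
  p_1 = C(17,10)·0.35^10·0.65^7 = 19448·2.75855e-05·0.0490223 = 0.0262996
  p_2 = C(17,10)·0.64^10·0.36^7 = 19448·0.0115292·0.000783642 = 0.175708
  p_3 = C(17,10)·0.68^10·0.32^7 = 19448·0.0211392·0.000343597 = 0.141258
  p_4 = C(17,10)·0.71^10·0.29^7 = 19448·0.0325524·0.000172499 = 0.109205
Posterior odds = (P(Z=4)·p_4) / (P(Z=2)·p_2) = (0.09·0.109205) / (0.42·0.175708) = 0.00982849 / 0.0737975 ≈ 0.133

0.133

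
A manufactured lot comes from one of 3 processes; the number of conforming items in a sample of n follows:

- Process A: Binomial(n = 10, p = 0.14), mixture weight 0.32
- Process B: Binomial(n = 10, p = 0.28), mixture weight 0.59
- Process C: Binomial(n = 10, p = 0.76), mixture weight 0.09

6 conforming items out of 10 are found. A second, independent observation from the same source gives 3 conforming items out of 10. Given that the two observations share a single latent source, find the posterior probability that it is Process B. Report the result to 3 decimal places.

The responsibility of component k is π_k f_k(x) divided by Σ_j π_j f_j(x).
Since both observations come from the same component, the likelihood for component k is f_k(x₁)·f_k(x₂).
  f_A = [0.000864931] × [0.114566] = 9.90914e-05
  f_B = [0.0271955] × [0.26423] = 0.00718589
  f_C = [0.13426] × [0.00241602] = 0.000324374
Unnormalised posteriors:
  π_A·f_A = 0.32 × 9.90914e-05 = 3.17092e-05
  π_B·f_B = 0.59 × 0.00718589 = 0.00423967
  π_C·f_C = 0.09 × 0.000324374 = 2.91937e-05
Evidence: 3.17092e-05 + 0.00423967 + 2.91937e-05 = 0.00430058
Responsibility of Process B: 0.00423967 / 0.00430058 ≈ 0.986

0.986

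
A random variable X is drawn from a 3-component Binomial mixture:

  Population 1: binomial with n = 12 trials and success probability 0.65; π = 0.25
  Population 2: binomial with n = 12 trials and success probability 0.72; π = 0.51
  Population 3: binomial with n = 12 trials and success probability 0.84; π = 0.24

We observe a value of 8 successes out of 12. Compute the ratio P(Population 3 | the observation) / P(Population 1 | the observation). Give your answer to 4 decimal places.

0.3261

Since P(k|x) ∝ π_k f_k(x), the posterior odds are π_i f_i(x) / (π_j f_j(x)).
Evaluate each component's likelihood at the observed value:
  f_1 = C(12,8)·0.65^8·0.35^4 = 495·0.0318645·0.0150062 = 0.236692
  f_2 = C(12,8)·0.72^8·0.28^4 = 495·0.0722204·0.00614656 = 0.219734
  f_3 = C(12,8)·0.84^8·0.16^4 = 495·0.247876·0.00065536 = 0.0804117
Odds = (0.24/0.25) × (0.0804117/0.236692) = 0.96 × 0.339731 ≈ 0.3261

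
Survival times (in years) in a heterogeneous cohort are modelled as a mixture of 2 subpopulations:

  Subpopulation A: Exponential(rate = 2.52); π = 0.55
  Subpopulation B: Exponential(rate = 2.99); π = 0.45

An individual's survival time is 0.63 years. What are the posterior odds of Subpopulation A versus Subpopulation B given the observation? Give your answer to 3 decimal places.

1.385

Posterior odds = (P(Z=i) f_i(x)) / (P(Z=j) f_j(x)); the normalising sum cancels.
Exponential densities:
  p_A = 0.515127
  p_B = 0.454559
Odds = (0.55/0.45) × (0.515127/0.454559) = 1.22222 × 1.13325 ≈ 1.385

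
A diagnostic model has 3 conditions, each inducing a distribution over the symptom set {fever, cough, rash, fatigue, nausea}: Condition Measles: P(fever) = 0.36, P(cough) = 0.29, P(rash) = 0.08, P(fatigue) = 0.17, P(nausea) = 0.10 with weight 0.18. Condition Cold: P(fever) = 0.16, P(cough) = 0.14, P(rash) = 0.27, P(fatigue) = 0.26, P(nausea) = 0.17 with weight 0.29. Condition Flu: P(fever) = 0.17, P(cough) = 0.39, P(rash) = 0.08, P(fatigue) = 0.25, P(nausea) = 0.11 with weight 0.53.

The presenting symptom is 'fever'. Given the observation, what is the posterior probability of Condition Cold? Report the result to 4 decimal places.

0.2305

Apply Bayes' rule: the posterior for each component is proportional to its prior times its likelihood at x.
Component likelihoods at x = 'fever':
  p_Measles = P(fever | comp) = 0.36
  p_Cold = P(fever | comp) = 0.16
  p_Flu = P(fever | comp) = 0.17
Prior × likelihood for each component:
  P(Z=Measles)·p_Measles = 0.18 × 0.36 = 0.0648
  P(Z=Cold)·p_Cold = 0.29 × 0.16 = 0.0464
  P(Z=Flu)·p_Flu = 0.53 × 0.17 = 0.0901
Marginal: 0.0648 + 0.0464 + 0.0901 = 0.2013
P(Condition Cold | the observation) ≈ 0.2305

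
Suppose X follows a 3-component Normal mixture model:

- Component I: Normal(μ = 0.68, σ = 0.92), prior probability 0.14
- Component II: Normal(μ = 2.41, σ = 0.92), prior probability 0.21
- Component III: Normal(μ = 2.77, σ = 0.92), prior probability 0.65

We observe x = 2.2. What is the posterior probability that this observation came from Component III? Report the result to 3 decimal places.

Posterior ∝ prior × likelihood, so P(k | x) ∝ w_k f_k(x); normalise over all components.
Evaluate each component's likelihood at the observed value:
  p_I = (1/(0.92·√(2π)))·exp(−(2.2−0.68)²/(2·0.92²)) = 0.433633·exp(-1.36484) = 0.110759
  p_II = (1/(0.92·√(2π)))·exp(−(2.2−2.41)²/(2·0.92²)) = 0.433633·exp(-0.02605) = 0.422482
  p_III = (1/(0.92·√(2π)))·exp(−(2.2−2.77)²/(2·0.92²)) = 0.433633·exp(-0.19193) = 0.357905
Multiply by the mixture weights:
  w_I·p_I = 0.14 × 0.110759 = 0.0155063
  w_II·p_II = 0.21 × 0.422482 = 0.0887212
  w_III·p_III = 0.65 × 0.357905 = 0.232638
Evidence: 0.0155063 + 0.0887212 + 0.232638 = 0.336866
P(Component III | data) = 0.232638 / 0.336866 ≈ 0.691

0.691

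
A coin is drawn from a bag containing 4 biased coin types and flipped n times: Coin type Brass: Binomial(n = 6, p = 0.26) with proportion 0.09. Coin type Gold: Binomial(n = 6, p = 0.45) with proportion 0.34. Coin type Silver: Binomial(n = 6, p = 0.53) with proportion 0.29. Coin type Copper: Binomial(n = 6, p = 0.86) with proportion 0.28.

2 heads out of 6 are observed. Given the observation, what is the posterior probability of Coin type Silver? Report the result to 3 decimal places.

0.326

Apply Bayes' rule: the posterior for each component is proportional to its prior times its likelihood at x.
Binomial probabilities:
  L_Brass = C(6,2)·0.26^2·0.74^4 = 15·0.0676·0.299866 = 0.304064
  L_Gold = C(6,2)·0.45^2·0.55^4 = 15·0.2025·0.0915063 = 0.27795
  L_Silver = C(6,2)·0.53^2·0.47^4 = 15·0.2809·0.0487968 = 0.205605
  L_Copper = C(6,2)·0.86^2·0.14^4 = 15·0.7396·0.00038416 = 0.00426187
Prior × likelihood for each component:
  w_Brass·L_Brass = 0.09 × 0.304064 = 0.0273657
  w_Gold·L_Gold = 0.34 × 0.27795 = 0.0945031
  w_Silver·L_Silver = 0.29 × 0.205605 = 0.0596256
  w_Copper·L_Copper = 0.28 × 0.00426187 = 0.00119332
Denominator: 0.0273657 + 0.0945031 + 0.0596256 + 0.00119332 = 0.182688
P(Coin type Silver | x) = 0.0596256 / 0.182688 ≈ 0.326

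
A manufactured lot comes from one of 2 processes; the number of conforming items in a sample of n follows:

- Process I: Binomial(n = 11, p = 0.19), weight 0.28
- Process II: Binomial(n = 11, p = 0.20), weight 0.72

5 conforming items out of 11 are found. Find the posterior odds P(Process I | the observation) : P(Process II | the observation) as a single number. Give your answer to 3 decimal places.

0.324

Only the two components matter; the odds are (P(Z=i) f_i(x)) / (P(Z=j) f_j(x)).
Evaluate each component's likelihood at the observed value:
  L_I = C(11,5)·0.19^5·0.81^6 = 462·0.00024761·0.28243 = 0.0323087
  L_II = C(11,5)·0.20^5·0.80^6 = 462·0.00032·0.262144 = 0.0387554
Odds = (0.28/0.72) × (0.0323087/0.0387554) = 0.388889 × 0.833659 ≈ 0.324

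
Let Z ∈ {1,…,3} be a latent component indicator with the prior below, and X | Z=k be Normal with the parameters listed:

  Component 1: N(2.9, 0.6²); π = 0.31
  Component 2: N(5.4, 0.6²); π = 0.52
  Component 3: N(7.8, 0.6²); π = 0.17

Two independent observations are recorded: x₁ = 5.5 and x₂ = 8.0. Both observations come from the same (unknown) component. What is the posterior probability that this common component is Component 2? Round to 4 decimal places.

Apply Bayes' rule: the posterior for each component is proportional to its prior times its likelihood at x.
Since both observations come from the same component, the likelihood for component k is f_k(x₁)·f_k(x₂).
  p_1 = [(1/(0.6·√(2π)))·exp(−(5.5−2.9)²/(2·0.6²)) = 0.664904·exp(-9.38889) = 5.56181e-05] × [1.36104e-16] = 7.56984e-21
  p_2 = [(1/(0.6·√(2π)))·exp(−(5.5−5.4)²/(2·0.6²)) = 0.664904·exp(-0.01389) = 0.655733] × [5.56181e-05] = 3.64706e-05
  p_3 = [(1/(0.6·√(2π)))·exp(−(5.5−7.8)²/(2·0.6²)) = 0.664904·exp(-7.34722) = 0.000428451] × [0.628972] = 0.000269483
Prior × likelihood for each component:
  P(Z=1)·p_1 = 0.31 × 7.56984e-21 = 2.34665e-21
  P(Z=2)·p_2 = 0.52 × 3.64706e-05 = 1.89647e-05
  P(Z=3)·p_3 = 0.17 × 0.000269483 = 4.58122e-05
Normaliser: 2.34665e-21 + 1.89647e-05 + 4.58122e-05 = 6.47769e-05
P(Component 2 | data) = 1.89647e-05 / 6.47769e-05 ≈ 0.2928

0.2928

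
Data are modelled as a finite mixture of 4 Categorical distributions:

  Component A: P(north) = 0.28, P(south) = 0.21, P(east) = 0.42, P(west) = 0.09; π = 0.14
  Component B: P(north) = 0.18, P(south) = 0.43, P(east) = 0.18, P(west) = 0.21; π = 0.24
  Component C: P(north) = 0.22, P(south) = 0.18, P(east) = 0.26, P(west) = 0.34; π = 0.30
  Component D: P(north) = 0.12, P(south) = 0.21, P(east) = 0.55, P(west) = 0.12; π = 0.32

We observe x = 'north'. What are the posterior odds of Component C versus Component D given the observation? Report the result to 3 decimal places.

Only the two components matter; the odds are (π_i f_i(x)) / (π_j f_j(x)).
Evaluate each component's likelihood at the observed value:
  L_A = P(north | comp) = 0.28
  L_B = P(north | comp) = 0.18
  L_C = P(north | comp) = 0.22
  L_D = P(north | comp) = 0.12
Odds = (0.30/0.32) × (0.22/0.12) = 0.9375 × 1.83333 ≈ 1.719

1.719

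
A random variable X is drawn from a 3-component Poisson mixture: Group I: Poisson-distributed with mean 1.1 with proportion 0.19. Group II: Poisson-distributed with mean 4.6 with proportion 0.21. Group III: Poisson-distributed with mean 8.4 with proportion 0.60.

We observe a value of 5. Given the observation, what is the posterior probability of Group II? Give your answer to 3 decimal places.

The responsibility of component k is P(Z=k) f_k(x) divided by Σ_j P(Z=j) f_j(x).
Component likelihoods at x = 5:
  L_I = e^(−1.1)·1.1^5/5! = 0.00446744
  L_II = e^(−4.6)·4.6^5/5! = 0.172526
  L_III = e^(−8.4)·8.4^5/5! = 0.0783685
Unnormalised posteriors:
  P(Z=I)·L_I = 0.19 × 0.00446744 = 0.000848813
  P(Z=II)·L_II = 0.21 × 0.172526 = 0.0362304
  P(Z=III)·L_III = 0.60 × 0.0783685 = 0.0470211
Denominator: 0.000848813 + 0.0362304 + 0.0470211 = 0.0841003
P(Group II | 5) = 0.0362304 / 0.0841003 ≈ 0.431

0.431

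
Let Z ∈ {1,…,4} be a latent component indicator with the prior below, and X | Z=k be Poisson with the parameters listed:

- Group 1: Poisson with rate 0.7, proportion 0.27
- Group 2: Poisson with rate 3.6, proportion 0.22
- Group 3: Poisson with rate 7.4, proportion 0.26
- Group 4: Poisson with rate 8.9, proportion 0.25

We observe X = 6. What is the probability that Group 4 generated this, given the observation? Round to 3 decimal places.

0.302

Posterior ∝ prior × likelihood, so P(k | x) ∝ w_k f_k(x); normalise over all components.
Component likelihoods at x = 6:
  f_1 = 8.11427e-05
  f_2 = 0.0826081
  f_3 = 0.139405
  f_4 = 0.0941427
Multiply by the mixture weights:
  w_1·f_1 = 0.27 × 8.11427e-05 = 2.19085e-05
  w_2·f_2 = 0.22 × 0.0826081 = 0.0181738
  w_3·f_3 = 0.26 × 0.139405 = 0.0362453
  w_4·f_4 = 0.25 × 0.0941427 = 0.0235357
Marginal: 2.19085e-05 + 0.0181738 + 0.0362453 + 0.0235357 = 0.0779767
So the posterior for Group 4 is 0.0235357 / 0.0779767 ≈ 0.302.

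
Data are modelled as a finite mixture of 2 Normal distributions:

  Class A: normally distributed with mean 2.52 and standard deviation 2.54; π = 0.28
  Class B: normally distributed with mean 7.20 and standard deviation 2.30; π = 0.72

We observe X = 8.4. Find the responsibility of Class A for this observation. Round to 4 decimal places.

The responsibility of component k is π_k f_k(x) divided by Σ_j π_j f_j(x).
Evaluate each component's likelihood at the observed value:
  p_A = 0.010774
  p_B = 0.151381
Multiply by the mixture weights:
  π_A·p_A = 0.28 × 0.010774 = 0.00301671
  π_B·p_B = 0.72 × 0.151381 = 0.108995
Normaliser: 0.00301671 + 0.108995 = 0.112011
P(Class A | 8.4) ≈ 0.0269

0.0269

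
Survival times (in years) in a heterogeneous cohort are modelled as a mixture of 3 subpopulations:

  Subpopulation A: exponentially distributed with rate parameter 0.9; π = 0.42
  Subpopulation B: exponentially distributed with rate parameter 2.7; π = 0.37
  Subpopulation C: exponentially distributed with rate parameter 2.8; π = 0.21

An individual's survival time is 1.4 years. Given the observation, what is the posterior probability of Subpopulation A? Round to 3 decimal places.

P(component k | x) = w_k·f_k(x) / marginal(x), where marginal(x) = Σ_j w_j·f_j(x).
Evaluate each component's likelihood at the observed value:
  L_A = 0.255289
  L_B = 0.0616213
  L_C = 0.0555551
Multiply by the mixture weights:
  w_A·L_A = 0.42 × 0.255289 = 0.107221
  w_B·L_B = 0.37 × 0.0616213 = 0.0227999
  w_C·L_C = 0.21 × 0.0555551 = 0.0116666
Evidence: 0.107221 + 0.0227999 + 0.0116666 = 0.141688
Responsibility of Subpopulation A: 0.107221 / 0.141688 ≈ 0.757

0.757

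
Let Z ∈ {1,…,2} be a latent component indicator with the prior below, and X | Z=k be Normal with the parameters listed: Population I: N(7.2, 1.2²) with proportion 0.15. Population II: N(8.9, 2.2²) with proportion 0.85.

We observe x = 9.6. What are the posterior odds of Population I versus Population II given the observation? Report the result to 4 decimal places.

0.0461

Since P(k|x) ∝ w_k f_k(x), the posterior odds are w_i f_i(x) / (w_j f_j(x)).
Component likelihoods at x = 9.6:
  L_I = 0.0449925
  L_II = 0.172387
0.00674887 / 0.146529 ≈ 0.0461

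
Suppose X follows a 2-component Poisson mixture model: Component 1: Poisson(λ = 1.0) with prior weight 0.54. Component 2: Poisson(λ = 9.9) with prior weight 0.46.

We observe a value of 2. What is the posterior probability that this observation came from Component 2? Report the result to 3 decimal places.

0.011

P(component k | x) = w_k·f_k(x) / marginal(x), where marginal(x) = Σ_j w_j·f_j(x).
Poisson probabilities:
  f_1 = 0.18394
  f_2 = 0.00245881
Weight by the priors:
  w_1·f_1 = 0.54 × 0.18394 = 0.0993274
  w_2·f_2 = 0.46 × 0.00245881 = 0.00113105
Denominator: 0.0993274 + 0.00113105 = 0.100459
P(Component 2 | 2) = 0.00113105 / 0.100459 ≈ 0.011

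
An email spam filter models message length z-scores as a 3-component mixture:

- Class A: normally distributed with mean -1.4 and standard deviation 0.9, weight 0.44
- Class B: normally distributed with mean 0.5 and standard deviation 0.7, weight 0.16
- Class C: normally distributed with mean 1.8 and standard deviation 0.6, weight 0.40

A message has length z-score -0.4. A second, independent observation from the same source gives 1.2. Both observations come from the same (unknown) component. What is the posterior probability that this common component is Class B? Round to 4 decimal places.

0.9421

Posterior ∝ prior × likelihood, so P(k | x) ∝ P(Z=k) f_k(x); normalise over all components.
Since both observations come from the same component, the likelihood for component k is f_k(x₁)·f_k(x₂).
  f_A = [0.239103] × [0.00683009] = 0.00163309
  f_B = [0.249376] × [0.345672] = 0.0862024
  f_C = [0.000800451] × [0.403285] = 0.00032281
Multiply by the mixture weights:
  P(Z=A)·f_A = 0.44 × 0.00163309 = 0.000718561
  P(Z=B)·f_B = 0.16 × 0.0862024 = 0.0137924
  P(Z=C)·f_C = 0.40 × 0.00032281 = 0.000129124
Marginal: 0.000718561 + 0.0137924 + 0.000129124 = 0.0146401
So the posterior for Class B is 0.0137924 / 0.0146401 ≈ 0.9421.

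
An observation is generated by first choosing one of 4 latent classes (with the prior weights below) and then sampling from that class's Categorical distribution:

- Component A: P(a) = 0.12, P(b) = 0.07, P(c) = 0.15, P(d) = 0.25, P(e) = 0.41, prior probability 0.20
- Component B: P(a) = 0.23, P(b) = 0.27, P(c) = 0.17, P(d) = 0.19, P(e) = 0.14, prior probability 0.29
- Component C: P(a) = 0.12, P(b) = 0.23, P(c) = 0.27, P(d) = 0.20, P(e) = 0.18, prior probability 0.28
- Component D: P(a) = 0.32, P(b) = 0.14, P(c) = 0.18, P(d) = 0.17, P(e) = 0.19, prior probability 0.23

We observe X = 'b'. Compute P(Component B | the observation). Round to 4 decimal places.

0.4145

By Bayes' theorem, P(k | x) = π_k f_k(x) / Σ_j π_j f_j(x).
Component likelihoods at x = 'b':
  L_A = P(b | comp) = 0.07
  L_B = P(b | comp) = 0.27
  L_C = P(b | comp) = 0.23
  L_D = P(b | comp) = 0.14
Prior × likelihood for each component:
  π_A·L_A = 0.20 × 0.07 = 0.014
  π_B·L_B = 0.29 × 0.27 = 0.0783
  π_C·L_C = 0.28 × 0.23 = 0.0644
  π_D·L_D = 0.23 × 0.14 = 0.0322
Marginal: 0.014 + 0.0783 + 0.0644 + 0.0322 = 0.1889
P(Component B | the observation) = 0.0783 / 0.1889 ≈ 0.4145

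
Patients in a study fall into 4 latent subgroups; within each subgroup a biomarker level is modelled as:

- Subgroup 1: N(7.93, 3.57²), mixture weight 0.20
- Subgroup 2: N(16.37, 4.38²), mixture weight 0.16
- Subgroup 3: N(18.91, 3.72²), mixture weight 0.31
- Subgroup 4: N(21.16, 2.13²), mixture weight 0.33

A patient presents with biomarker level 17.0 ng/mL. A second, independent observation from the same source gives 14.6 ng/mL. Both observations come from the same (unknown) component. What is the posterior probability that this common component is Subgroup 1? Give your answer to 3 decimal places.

By Bayes' theorem, P(k | x) = w_k f_k(x) / Σ_j w_j f_j(x).
Since both observations come from the same component, the likelihood for component k is f_k(x₁)·f_k(x₂).
  p_1 = [0.00443215] × [0.0195093] = 8.64681e-05
  p_2 = [0.0901454] × [0.0839411] = 0.00756691
  p_3 = [0.0939988] × [0.0548122] = 0.00515229
  p_4 = [0.0278126] × [0.00163244] = 4.54023e-05
Multiply by the mixture weights:
  w_1·p_1 = 0.20 × 8.64681e-05 = 1.72936e-05
  w_2·p_2 = 0.16 × 0.00756691 = 0.0012107
  w_3·p_3 = 0.31 × 0.00515229 = 0.00159721
  w_4·p_4 = 0.33 × 4.54023e-05 = 1.49828e-05
Marginal: 1.72936e-05 + 0.0012107 + 0.00159721 + 1.49828e-05 = 0.00284019
P(Subgroup 1 | data) = 1.72936e-05 / 0.00284019 ≈ 0.006

0.006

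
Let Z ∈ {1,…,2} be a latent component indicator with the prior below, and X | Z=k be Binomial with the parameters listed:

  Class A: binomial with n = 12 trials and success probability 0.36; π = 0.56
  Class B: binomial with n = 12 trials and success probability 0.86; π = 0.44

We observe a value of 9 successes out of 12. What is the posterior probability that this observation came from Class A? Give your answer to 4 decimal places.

0.0458

By Bayes' theorem, P(k | x) = P(Z=k) f_k(x) / Σ_j P(Z=j) f_j(x).
Binomial probabilities:
  p_A = C(12,9)·0.36^9·0.64^3 = 220·0.00010156·0.262144 = 0.00585713
  p_B = C(12,9)·0.86^9·0.14^3 = 220·0.257327·0.002744 = 0.155343
Multiply by the mixture weights:
  P(Z=A)·p_A = 0.56 × 0.00585713 = 0.00327999
  P(Z=B)·p_B = 0.44 × 0.155343 = 0.0683511
Normaliser: 0.00327999 + 0.0683511 = 0.0716311
So the posterior for Class A is 0.00327999 / 0.0716311 ≈ 0.0458.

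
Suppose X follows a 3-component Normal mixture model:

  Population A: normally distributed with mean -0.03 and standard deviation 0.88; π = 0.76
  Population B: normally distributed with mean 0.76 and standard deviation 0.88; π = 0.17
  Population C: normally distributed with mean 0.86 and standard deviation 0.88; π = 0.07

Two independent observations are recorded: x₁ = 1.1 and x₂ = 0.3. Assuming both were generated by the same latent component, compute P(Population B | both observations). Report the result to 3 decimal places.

By Bayes' theorem, P(k | x) = π_k f_k(x) / Σ_j π_j f_j(x).
Since both observations come from the same component, the likelihood for component k is f_k(x₁)·f_k(x₂).
  L_A = [(1/(0.88·√(2π)))·exp(−(1.1−-0.03)²/(2·0.88²)) = 0.453344·exp(-0.82444) = 0.198781] × [0.422563] = 0.0839976
  L_B = [(1/(0.88·√(2π)))·exp(−(1.1−0.76)²/(2·0.88²)) = 0.453344·exp(-0.07464) = 0.420739] × [0.395452] = 0.166382
  L_C = [(1/(0.88·√(2π)))·exp(−(1.1−0.86)²/(2·0.88²)) = 0.453344·exp(-0.03719) = 0.436793] × [0.370247] = 0.161721
Weight by the priors:
  π_A·L_A = 0.76 × 0.0839976 = 0.0638381
  π_B·L_B = 0.17 × 0.166382 = 0.0282849
  π_C·L_C = 0.07 × 0.161721 = 0.0113205
Marginal: 0.0638381 + 0.0282849 + 0.0113205 = 0.103444
Responsibility of Population B: 0.0282849 / 0.103444 ≈ 0.273

0.273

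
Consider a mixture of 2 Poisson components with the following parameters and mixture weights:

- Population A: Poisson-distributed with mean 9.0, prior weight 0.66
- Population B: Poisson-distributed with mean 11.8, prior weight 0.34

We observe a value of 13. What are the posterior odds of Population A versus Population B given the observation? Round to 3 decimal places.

Only the two components matter; the odds are (π_i f_i(x)) / (π_j f_j(x)).
Component likelihoods at x = 13:
  p_A = 0.0503758
  p_B = 0.103636
Posterior odds = (π_A·p_A) / (π_B·p_B) = (0.66·0.0503758) / (0.34·0.103636) = 0.033248 / 0.0352363 ≈ 0.944

0.944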